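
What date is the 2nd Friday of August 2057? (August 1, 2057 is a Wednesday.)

August 2057 begins on a Wednesday, so the first Friday is August 3 (2 days later).
The 2nd Friday is 1 weeks later: 3 + 7 = 10.

August 10, 2057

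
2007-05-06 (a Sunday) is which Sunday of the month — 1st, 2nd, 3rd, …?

Day 6 falls in week ⌈6/7⌉ of the month.
Days 1–7 hold the 1st Sunday, 8–14 the 2nd, 15–21 the 3rd, 22–28 the 4th, 29–31 the 5th.
6 is in the range for the 1st.

1st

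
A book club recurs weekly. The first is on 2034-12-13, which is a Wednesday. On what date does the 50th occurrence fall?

2035-11-21

The 50th occurrence is 49 intervals after the first: 49 × 7 = 343 days after 2034-12-13.
December has 31 days — 18 days to the end of December leaves 325.
January has 31 days (294 left).
February has 28 days (266 left).
March has 31 days (235 left).
April has 30 days (205 left).
May has 31 days (174 left).
June has 30 days (144 left).
July has 31 days (113 left).
August has 31 days (82 left).
September has 30 days (52 left).
October has 31 days (21 left).
21 days into November → 2035-11-21.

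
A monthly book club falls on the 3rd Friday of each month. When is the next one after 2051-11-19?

2051-12-15

November 2051 starts on a Wednesday; its first Friday is the 3rd, so the 3rd Friday is the 17th — 2051-11-17.
That is not after 2051-11-19, so look at December 2051.
December 2051 starts on a Friday; its first Friday is the 1st, so the 3rd Friday is the 15th — 2051-12-15.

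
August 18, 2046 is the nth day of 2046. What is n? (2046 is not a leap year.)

230

Days in months before August: 31 + 28 + 31 + 30 + 31 + 30 + 31 = 212.
Plus 18 days into August → day 230.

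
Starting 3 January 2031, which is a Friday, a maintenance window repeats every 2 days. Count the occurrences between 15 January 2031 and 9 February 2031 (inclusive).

13

Occurrences land 2·i days after 3 January 2031 for i = 0, 1, 2, …
15 January 2031 is 12 days after the start; 12 ÷ 2 = 6 remainder 0. First occurrence in the window: #7 on 15 January 2031 (6×2 = 12 days in).
9 February 2031 is 37 days after the start; 37 ÷ 2 = 18 remainder 1. Last occurrence in the window: #19 on 8 February 2031.
Occurrences #7 through #19: 13 in total.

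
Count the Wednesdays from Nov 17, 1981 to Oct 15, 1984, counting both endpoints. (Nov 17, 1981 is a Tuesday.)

Nov 17, 1981 is a Tuesday; the first Wednesday on or after it is Nov 18, 1981 (1 day later).
From Nov 18, 1981 to Oct 15, 1984: 43 + 365 + 365 + 289 = 1062 days (rest of 1981, 1982, 1983, to Oct 15, 1984 in 1984).
1062 ÷ 7 = 151 full weeks with remainder 5, so 151 more Wednesdays after the first → 152.

152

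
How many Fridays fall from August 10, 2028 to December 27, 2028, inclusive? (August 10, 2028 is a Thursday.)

August 10, 2028 is a Thursday; the first Friday on or after it is August 11, 2028 (1 day later).
From August 11, 2028 to December 27, 2028: 20 + 30 + 31 + 30 + 27 = 138 days (rest of August, September, October, November, December).
138 ÷ 7 = 19 full weeks with remainder 5, so 19 more Fridays after the first → 20.

20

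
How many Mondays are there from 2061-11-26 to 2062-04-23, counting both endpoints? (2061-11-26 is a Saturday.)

2061-11-26 is a Saturday; the first Monday on or after it is 2061-11-28 (2 days later).
From 2061-11-28 to 2062-04-23: 2 + 31 + 31 + 28 + 31 + 23 = 146 days (rest of November, December, January, February, March, April).
146 ÷ 7 = 20 full weeks with remainder 6, so 20 more Mondays after the first → 21.

21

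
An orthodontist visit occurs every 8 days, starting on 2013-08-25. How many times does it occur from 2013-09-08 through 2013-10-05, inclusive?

4

Occurrences land 8·i days after 2013-08-25 for i = 0, 1, 2, …
2013-09-08 is 14 days after the start; 14 ÷ 8 = 1 remainder 6; since the remainder is 6, round up to i = 2. First occurrence in the window: #3 on 2013-09-10 (2×8 = 16 days in).
2013-10-05 is 41 days after the start; 41 ÷ 8 = 5 remainder 1. Last occurrence in the window: #6 on 2013-10-04.
Occurrences #3 through #6: 4 in total.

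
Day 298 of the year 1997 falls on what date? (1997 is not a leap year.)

1997-10-25

January has 31 days (298 − 31 = 267 remain).
February has 28 days (267 − 28 = 239 remain).
March has 31 days (239 − 31 = 208 remain).
April has 30 days (208 − 30 = 178 remain).
May has 31 days (178 − 31 = 147 remain).
June has 30 days (147 − 30 = 117 remain).
July has 31 days (117 − 31 = 86 remain).
August has 31 days (86 − 31 = 55 remain).
September has 30 days (55 − 30 = 25 remain).
25 into October → October 25.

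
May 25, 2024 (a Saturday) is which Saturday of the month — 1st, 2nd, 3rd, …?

Day 25 falls in week ⌈25/7⌉ of the month.
Days 1–7 hold the 1st Saturday, 8–14 the 2nd, 15–21 the 3rd, 22–28 the 4th, 29–31 the 5th.
25 is in the range for the 4th.

4th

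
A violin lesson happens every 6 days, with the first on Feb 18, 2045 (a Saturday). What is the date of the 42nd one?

The 42nd occurrence is 41 intervals after the first: 41 × 6 = 246 days after Feb 18, 2045.
Feb has 28 days — 10 days to the end of Feb leaves 236.
Mar has 31 days (205 left).
Apr has 30 days (175 left).
May has 31 days (144 left).
Jun has 30 days (114 left).
Jul has 31 days (83 left).
Aug has 31 days (52 left).
Sep has 30 days (22 left).
22 days into Oct → Oct 22, 2045.

Oct 22, 2045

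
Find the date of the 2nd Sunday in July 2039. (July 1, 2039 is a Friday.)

July 2039 begins on a Friday, so the first Sunday is July 3 (2 days later).
The 2nd Sunday is 1 weeks later: 3 + 7 = 10.

10 July 2039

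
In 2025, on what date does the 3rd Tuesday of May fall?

May 20, 2025

The first Tuesday of May 2025 is May 6.
The 3rd Tuesday is 2 weeks later: 6 + 14 = 20.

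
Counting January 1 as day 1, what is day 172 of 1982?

1982-06-21

January has 31 days (172 − 31 = 141 remain).
February has 28 days (141 − 28 = 113 remain).
March has 31 days (113 − 31 = 82 remain).
April has 30 days (82 − 30 = 52 remain).
May has 31 days (52 − 31 = 21 remain).
21 into June → June 21.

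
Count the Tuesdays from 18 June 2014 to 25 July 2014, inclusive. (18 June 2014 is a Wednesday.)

5

18 June 2014 is a Wednesday; the first Tuesday on or after it is 24 June 2014 (6 days later).
From 24 June 2014 to 25 July 2014: 6 + 25 = 31 days (rest of June, July).
31 ÷ 7 = 4 full weeks with remainder 3, so 4 more Tuesdays after the first → 5.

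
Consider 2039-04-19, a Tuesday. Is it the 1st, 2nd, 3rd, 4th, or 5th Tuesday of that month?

3rd

Day 19 falls in week ⌈19/7⌉ of the month.
Days 1–7 hold the 1st Tuesday, 8–14 the 2nd, 15–21 the 3rd, 22–28 the 4th, 29–31 the 5th.
19 is in the range for the 3rd.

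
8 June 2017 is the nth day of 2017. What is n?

159

Days in months before June: 31 + 28 + 31 + 30 + 31 = 151.
Plus 8 days into June → day 159.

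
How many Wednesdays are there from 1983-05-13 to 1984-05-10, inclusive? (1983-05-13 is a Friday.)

1983-05-13 is a Friday; the first Wednesday on or after it is 1983-05-18 (5 days later).
From 1983-05-18 to 1984-05-10: 227 + 131 = 358 days (rest of 1983, to 1984-05-10 in 1984).
358 ÷ 7 = 51 full weeks with remainder 1, so 51 more Wednesdays after the first → 52.

52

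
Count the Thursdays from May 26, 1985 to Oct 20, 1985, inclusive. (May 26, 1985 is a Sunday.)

May 26, 1985 is a Sunday; the first Thursday on or after it is May 30, 1985 (4 days later).
From May 30, 1985 to Oct 20, 1985: 1 + 30 + 31 + 31 + 30 + 20 = 143 days (rest of May, Jun, Jul, Aug, Sep, Oct).
143 ÷ 7 = 20 full weeks with remainder 3, so 20 more Thursdays after the first → 21.

21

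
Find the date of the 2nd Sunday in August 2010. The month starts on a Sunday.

August 8, 2010

August 2010 begins on a Sunday, so the first Sunday is August 1.
The 2nd Sunday is 1 weeks later: 1 + 7 = 8.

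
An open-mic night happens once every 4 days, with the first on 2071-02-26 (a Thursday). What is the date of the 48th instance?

2071-09-02

The 48th occurrence is 47 intervals after the first: 47 × 4 = 188 days after 2071-02-26.
February has 28 days — 2 days to the end of February leaves 186.
March has 31 days (155 left).
April has 30 days (125 left).
May has 31 days (94 left).
June has 30 days (64 left).
July has 31 days (33 left).
August has 31 days (2 left).
2 days into September → 2071-09-02.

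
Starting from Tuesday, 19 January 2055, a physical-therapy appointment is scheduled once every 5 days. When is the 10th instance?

The 10th occurrence is 9 intervals after the first: 9 × 5 = 45 days after 19 January 2055.
January has 31 days — 12 days to the end of January leaves 33.
February has 28 days (5 left).
5 days into March → 5 March 2055.

5 March 2055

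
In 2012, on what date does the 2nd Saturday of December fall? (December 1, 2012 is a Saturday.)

December 2012 begins on a Saturday, so the first Saturday is December 1.
The 2nd Saturday is 1 weeks later: 1 + 7 = 8.

8 December 2012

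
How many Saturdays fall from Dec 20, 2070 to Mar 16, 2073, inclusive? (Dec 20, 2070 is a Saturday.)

Dec 20, 2070 is a Saturday; the first Saturday on or after it is Dec 20, 2070.
From Dec 20, 2070 to Mar 16, 2073: 11 + 365 + 366 + 75 = 817 days (rest of 2070, 2071, 2072, to Mar 16, 2073 in 2073).
817 ÷ 7 = 116 full weeks with remainder 5, so 116 more Saturdays after the first → 117.

117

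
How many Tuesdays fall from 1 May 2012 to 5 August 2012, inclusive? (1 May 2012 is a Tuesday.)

14

1 May 2012 is a Tuesday; the first Tuesday on or after it is 1 May 2012.
From 1 May 2012 to 5 August 2012: 30 + 30 + 31 + 5 = 96 days (rest of May, June, July, August).
96 ÷ 7 = 13 full weeks with remainder 5, so 13 more Tuesdays after the first → 14.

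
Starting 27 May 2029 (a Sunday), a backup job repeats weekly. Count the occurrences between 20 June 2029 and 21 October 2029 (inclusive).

18

Occurrences land 7·i days after 27 May 2029 for i = 0, 1, 2, …
20 June 2029 is 24 days after the start; 24 ÷ 7 = 3 remainder 3; since the remainder is 3, round up to i = 4. First occurrence in the window: #5 on 24 June 2029 (4×7 = 28 days in).
21 October 2029 is 147 days after the start; 147 ÷ 7 = 21 remainder 0. Last occurrence in the window: #22 on 21 October 2029.
Occurrences #5 through #22: 18 in total.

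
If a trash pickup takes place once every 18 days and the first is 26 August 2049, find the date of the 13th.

30 March 2050

The 13th occurrence is 12 intervals after the first: 12 × 18 = 216 days after 26 August 2049.
August has 31 days — 5 days to the end of August leaves 211.
September has 30 days (181 left).
October has 31 days (150 left).
November has 30 days (120 left).
December has 31 days (89 left).
January has 31 days (58 left).
February has 28 days (30 left).
30 days into March → 30 March 2050.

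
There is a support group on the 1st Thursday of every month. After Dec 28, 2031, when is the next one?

Jan 1, 2032

Dec 2031 starts on a Monday, so its 1st Thursday is Dec 4, 2031 (3 days in).
That is not after Dec 28, 2031, so look at Jan 2032.
Jan 2032 starts on a Thursday, so its 1st Thursday is Jan 1, 2032.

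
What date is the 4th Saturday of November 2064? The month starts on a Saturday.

November 2064 begins on a Saturday, so the first Saturday is November 1.
The 4th Saturday is 3 weeks later: 1 + 21 = 22.

22 November 2064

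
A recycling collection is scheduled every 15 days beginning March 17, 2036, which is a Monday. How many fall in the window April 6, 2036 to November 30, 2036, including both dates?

16

Occurrences land 15·i days after March 17, 2036 for i = 0, 1, 2, …
April 6, 2036 is 20 days after the start; 20 ÷ 15 = 1 remainder 5; since the remainder is 5, round up to i = 2. First occurrence in the window: #3 on April 16, 2036 (2×15 = 30 days in).
November 30, 2036 is 258 days after the start; 258 ÷ 15 = 17 remainder 3. Last occurrence in the window: #18 on November 27, 2036.
Occurrences #3 through #18: 16 in total.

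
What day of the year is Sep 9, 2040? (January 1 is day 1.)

Days in months before Sep: 31 + 29 + 31 + 30 + 31 + 30 + 31 + 31 = 244.
Plus 9 days into Sep → day 253.

253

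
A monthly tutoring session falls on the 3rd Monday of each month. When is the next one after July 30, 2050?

August 15, 2050

July 2050 starts on a Friday; its first Monday is the 4th, so the 3rd Monday is the 18th — July 18, 2050.
That is not after July 30, 2050, so look at August 2050.
August 2050 starts on a Monday; its first Monday is the 1st, so the 3rd Monday is the 15th — August 15, 2050.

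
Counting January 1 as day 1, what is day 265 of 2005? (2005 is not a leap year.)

January has 31 days (265 − 31 = 234 remain).
February has 28 days (234 − 28 = 206 remain).
March has 31 days (206 − 31 = 175 remain).
April has 30 days (175 − 30 = 145 remain).
May has 31 days (145 − 31 = 114 remain).
June has 30 days (114 − 30 = 84 remain).
July has 31 days (84 − 31 = 53 remain).
August has 31 days (53 − 31 = 22 remain).
22 into September → September 22.

22 September 2005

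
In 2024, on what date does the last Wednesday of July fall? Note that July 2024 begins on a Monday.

July 2024 begins on a Monday, so the first Wednesday is July 3 (2 days later).
July 2024 has 31 days. Adding weeks: 3, 10, 17, 24, 31 — the last one ≤ 31 is the 31st.

2024-07-31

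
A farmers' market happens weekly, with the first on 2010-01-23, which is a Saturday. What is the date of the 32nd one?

The 32nd occurrence is 31 intervals after the first: 31 × 7 = 217 days after 2010-01-23.
January has 31 days — 8 days to the end of January leaves 209.
February has 28 days (181 left).
March has 31 days (150 left).
April has 30 days (120 left).
May has 31 days (89 left).
June has 30 days (59 left).
July has 31 days (28 left).
28 days into August → 2010-08-28.

2010-08-28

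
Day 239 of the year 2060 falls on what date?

2060-08-26

January has 31 days (239 − 31 = 208 remain).
February has 29 days (208 − 29 = 179 remain).
March has 31 days (179 − 31 = 148 remain).
April has 30 days (148 − 30 = 118 remain).
May has 31 days (118 − 31 = 87 remain).
June has 30 days (87 − 30 = 57 remain).
July has 31 days (57 − 31 = 26 remain).
26 into August → August 26.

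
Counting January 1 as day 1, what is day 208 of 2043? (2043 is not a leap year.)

January has 31 days (208 − 31 = 177 remain).
February has 28 days (177 − 28 = 149 remain).
March has 31 days (149 − 31 = 118 remain).
April has 30 days (118 − 30 = 88 remain).
May has 31 days (88 − 31 = 57 remain).
June has 30 days (57 − 30 = 27 remain).
27 into July → July 27.

July 27, 2043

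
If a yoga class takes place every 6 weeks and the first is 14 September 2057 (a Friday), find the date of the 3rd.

The 3rd occurrence is 2 intervals after the first: 2 × 42 = 84 days after 14 September 2057.
September has 30 days — 16 days to the end of September leaves 68.
October has 31 days (37 left).
November has 30 days (7 left).
7 days into December → 7 December 2057.

7 December 2057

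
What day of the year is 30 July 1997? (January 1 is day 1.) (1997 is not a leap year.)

211

Days in months before July: 31 + 28 + 31 + 30 + 31 + 30 = 181.
Plus 30 days into July → day 211.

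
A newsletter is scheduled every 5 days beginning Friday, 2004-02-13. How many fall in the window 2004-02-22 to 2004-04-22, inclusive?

Occurrences land 5·i days after 2004-02-13 for i = 0, 1, 2, …
2004-02-22 is 9 days after the start; 9 ÷ 5 = 1 remainder 4; since the remainder is 4, round up to i = 2. First occurrence in the window: #3 on 2004-02-23 (2×5 = 10 days in).
2004-04-22 is 69 days after the start; 69 ÷ 5 = 13 remainder 4. Last occurrence in the window: #14 on 2004-04-18.
Occurrences #3 through #14: 12 in total.

12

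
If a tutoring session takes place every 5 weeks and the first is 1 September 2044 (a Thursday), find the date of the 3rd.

10 November 2044

The 3rd occurrence is 2 intervals after the first: 2 × 35 = 70 days after 1 September 2044.
September has 30 days — 29 days to the end of September leaves 41.
October has 31 days (10 left).
10 days into November → 10 November 2044.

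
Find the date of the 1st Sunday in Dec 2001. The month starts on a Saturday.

Dec 2, 2001

Dec 2001 begins on a Saturday, so the first Sunday is Dec 2 (1 day later).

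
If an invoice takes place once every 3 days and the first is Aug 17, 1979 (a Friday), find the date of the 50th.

Jan 11, 1980

The 50th occurrence is 49 intervals after the first: 49 × 3 = 147 days after Aug 17, 1979.
Aug has 31 days — 14 days to the end of Aug leaves 133.
Sep has 30 days (103 left).
Oct has 31 days (72 left).
Nov has 30 days (42 left).
Dec has 31 days (11 left).
11 days into Jan → Jan 11, 1980.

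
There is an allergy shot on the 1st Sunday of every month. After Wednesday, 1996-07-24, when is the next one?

1996-08-04

July 1996 starts on a Monday, so its 1st Sunday is 1996-07-07 (6 days in).
That is not after 1996-07-24, so look at August 1996.
August 1996 starts on a Thursday, so its 1st Sunday is 1996-08-04 (3 days in).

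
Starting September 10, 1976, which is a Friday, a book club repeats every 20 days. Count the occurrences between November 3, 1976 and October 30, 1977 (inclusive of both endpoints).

Occurrences land 20·i days after September 10, 1976 for i = 0, 1, 2, …
November 3, 1976 is 54 days after the start; 54 ÷ 20 = 2 remainder 14; since the remainder is 14, round up to i = 3. First occurrence in the window: #4 on November 9, 1976 (3×20 = 60 days in).
October 30, 1977 is 415 days after the start; 415 ÷ 20 = 20 remainder 15. Last occurrence in the window: #21 on October 15, 1977.
Occurrences #4 through #21: 18 in total.

18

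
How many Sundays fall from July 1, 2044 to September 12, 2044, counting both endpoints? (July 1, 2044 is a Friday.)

11

July 1, 2044 is a Friday; the first Sunday on or after it is July 3, 2044 (2 days later).
From July 3, 2044 to September 12, 2044: 28 + 31 + 12 = 71 days (rest of July, August, September).
71 ÷ 7 = 10 full weeks with remainder 1, so 10 more Sundays after the first → 11.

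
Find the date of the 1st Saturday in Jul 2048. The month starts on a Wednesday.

Jul 4, 2048

Jul 2048 begins on a Wednesday, so the first Saturday is Jul 4 (3 days later).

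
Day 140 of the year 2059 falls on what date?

January has 31 days (140 − 31 = 109 remain).
February has 28 days (109 − 28 = 81 remain).
March has 31 days (81 − 31 = 50 remain).
April has 30 days (50 − 30 = 20 remain).
20 into May → May 20.

2059-05-20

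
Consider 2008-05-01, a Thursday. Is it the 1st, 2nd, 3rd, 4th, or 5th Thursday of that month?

Day 1 falls in week ⌈1/7⌉ of the month.
Days 1–7 hold the 1st Thursday, 8–14 the 2nd, 15–21 the 3rd, 22–28 the 4th, 29–31 the 5th.
1 is in the range for the 1st.

1st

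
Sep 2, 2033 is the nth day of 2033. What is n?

Days in months before Sep: 31 + 28 + 31 + 30 + 31 + 30 + 31 + 31 = 243.
Plus 2 days into Sep → day 245.

245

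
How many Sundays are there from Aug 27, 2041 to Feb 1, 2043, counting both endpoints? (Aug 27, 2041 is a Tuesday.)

Aug 27, 2041 is a Tuesday; the first Sunday on or after it is Sep 1, 2041 (5 days later).
From Sep 1, 2041 to Feb 1, 2043: 121 + 365 + 32 = 518 days (rest of 2041, 2042, to Feb 1, 2043 in 2043).
518 ÷ 7 = 74 full weeks with remainder 0, so 74 more Sundays after the first → 75.

75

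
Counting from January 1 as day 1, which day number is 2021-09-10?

253

Days in months before September: 31 + 28 + 31 + 30 + 31 + 30 + 31 + 31 = 243.
Plus 10 days into September → day 253.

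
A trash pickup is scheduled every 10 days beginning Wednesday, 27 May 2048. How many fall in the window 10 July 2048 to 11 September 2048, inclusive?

6

Occurrences land 10·i days after 27 May 2048 for i = 0, 1, 2, …
10 July 2048 is 44 days after the start; 44 ÷ 10 = 4 remainder 4; since the remainder is 4, round up to i = 5. First occurrence in the window: #6 on 16 July 2048 (5×10 = 50 days in).
11 September 2048 is 107 days after the start; 107 ÷ 10 = 10 remainder 7. Last occurrence in the window: #11 on 4 September 2048.
Occurrences #6 through #11: 6 in total.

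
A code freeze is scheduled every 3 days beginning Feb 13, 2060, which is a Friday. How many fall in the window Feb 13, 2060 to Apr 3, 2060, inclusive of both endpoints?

Occurrences land 3·i days after Feb 13, 2060 for i = 0, 1, 2, …
The window opens on the start date, so the first occurrence inside is #1 on Feb 13, 2060.
Apr 3, 2060 is 50 days after the start; 50 ÷ 3 = 16 remainder 2. Last occurrence in the window: #17 on Apr 1, 2060.
Occurrences #1 through #17: 17 in total.

17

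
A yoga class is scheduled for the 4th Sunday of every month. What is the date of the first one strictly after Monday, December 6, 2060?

December 26, 2060

December 2060 starts on a Wednesday; its first Sunday is the 5th, so the 4th Sunday is the 26th — December 26, 2060.
December 26, 2060 is after December 6, 2060, so that is the next one.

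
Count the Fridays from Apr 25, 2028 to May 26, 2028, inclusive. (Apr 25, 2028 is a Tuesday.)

5

Apr 25, 2028 is a Tuesday; the first Friday on or after it is Apr 28, 2028 (3 days later).
From Apr 28, 2028 to May 26, 2028: 2 + 26 = 28 days (rest of Apr, May).
28 ÷ 7 = 4 full weeks with remainder 0, so 4 more Fridays after the first → 5.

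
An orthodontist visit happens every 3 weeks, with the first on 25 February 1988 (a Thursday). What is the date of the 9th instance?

The 9th occurrence is 8 intervals after the first: 8 × 21 = 168 days after 25 February 1988.
February has 29 days — 4 days to the end of February leaves 164.
March has 31 days (133 left).
April has 30 days (103 left).
May has 31 days (72 left).
June has 30 days (42 left).
July has 31 days (11 left).
11 days into August → 11 August 1988.

11 August 1988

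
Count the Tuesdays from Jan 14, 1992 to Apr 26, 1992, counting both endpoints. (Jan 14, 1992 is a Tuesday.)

15

Jan 14, 1992 is a Tuesday; the first Tuesday on or after it is Jan 14, 1992.
From Jan 14, 1992 to Apr 26, 1992: 17 + 29 + 31 + 26 = 103 days (rest of Jan, Feb, Mar, Apr).
103 ÷ 7 = 14 full weeks with remainder 5, so 14 more Tuesdays after the first → 15.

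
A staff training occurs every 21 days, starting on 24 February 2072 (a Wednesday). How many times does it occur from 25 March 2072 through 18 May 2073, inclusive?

20

Occurrences land 21·i days after 24 February 2072 for i = 0, 1, 2, …
25 March 2072 is 30 days after the start; 30 ÷ 21 = 1 remainder 9; since the remainder is 9, round up to i = 2. First occurrence in the window: #3 on 6 April 2072 (2×21 = 42 days in).
18 May 2073 is 449 days after the start; 449 ÷ 21 = 21 remainder 8. Last occurrence in the window: #22 on 10 May 2073.
Occurrences #3 through #22: 20 in total.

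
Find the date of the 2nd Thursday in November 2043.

November 12, 2043

November 2043 begins on a Sunday, so the first Thursday is November 5 (4 days later).
The 2nd Thursday is 1 weeks later: 5 + 7 = 12.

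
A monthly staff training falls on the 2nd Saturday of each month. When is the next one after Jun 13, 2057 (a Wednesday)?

Jun 2057 starts on a Friday; its first Saturday is the 2nd, so the 2nd Saturday is the 9th — Jun 9, 2057.
That is not after Jun 13, 2057, so look at Jul 2057.
Jul 2057 starts on a Sunday; its first Saturday is the 7th, so the 2nd Saturday is the 14th — Jul 14, 2057.

Jul 14, 2057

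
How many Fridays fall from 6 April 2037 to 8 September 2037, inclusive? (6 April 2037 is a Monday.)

6 April 2037 is a Monday; the first Friday on or after it is 10 April 2037 (4 days later).
From 10 April 2037 to 8 September 2037: 20 + 31 + 30 + 31 + 31 + 8 = 151 days (rest of April, May, June, July, August, September).
151 ÷ 7 = 21 full weeks with remainder 4, so 21 more Fridays after the first → 22.

22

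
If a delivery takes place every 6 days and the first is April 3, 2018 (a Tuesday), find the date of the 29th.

September 18, 2018

The 29th occurrence is 28 intervals after the first: 28 × 6 = 168 days after April 3, 2018.
April has 30 days — 27 days to the end of April leaves 141.
May has 31 days (110 left).
June has 30 days (80 left).
July has 31 days (49 left).
August has 31 days (18 left).
18 days into September → September 18, 2018.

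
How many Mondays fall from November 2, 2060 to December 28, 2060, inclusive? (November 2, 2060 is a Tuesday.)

8

November 2, 2060 is a Tuesday; the first Monday on or after it is November 8, 2060 (6 days later).
From November 8, 2060 to December 28, 2060: 22 + 28 = 50 days (rest of November, December).
50 ÷ 7 = 7 full weeks with remainder 1, so 7 more Mondays after the first → 8.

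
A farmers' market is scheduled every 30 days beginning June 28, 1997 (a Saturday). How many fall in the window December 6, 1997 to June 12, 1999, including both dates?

18

Occurrences land 30·i days after June 28, 1997 for i = 0, 1, 2, …
December 6, 1997 is 161 days after the start; 161 ÷ 30 = 5 remainder 11; since the remainder is 11, round up to i = 6. First occurrence in the window: #7 on December 25, 1997 (6×30 = 180 days in).
June 12, 1999 is 714 days after the start; 714 ÷ 30 = 23 remainder 24. Last occurrence in the window: #24 on May 19, 1999.
Occurrences #7 through #24: 18 in total.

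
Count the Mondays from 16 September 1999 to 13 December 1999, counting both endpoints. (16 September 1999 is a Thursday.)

16 September 1999 is a Thursday; the first Monday on or after it is 20 September 1999 (4 days later).
From 20 September 1999 to 13 December 1999: 10 + 31 + 30 + 13 = 84 days (rest of September, October, November, December).
84 ÷ 7 = 12 full weeks with remainder 0, so 12 more Mondays after the first → 13.

13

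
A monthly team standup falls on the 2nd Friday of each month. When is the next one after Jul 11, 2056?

Jul 2056 starts on a Saturday; its first Friday is the 7th, so the 2nd Friday is the 14th — Jul 14, 2056.
Jul 14, 2056 is after Jul 11, 2056, so that is the next one.

Jul 14, 2056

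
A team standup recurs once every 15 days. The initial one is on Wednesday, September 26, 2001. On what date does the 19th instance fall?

The 19th occurrence is 18 intervals after the first: 18 × 15 = 270 days after September 26, 2001.
September has 30 days — 4 days to the end of September leaves 266.
October has 31 days (235 left).
November has 30 days (205 left).
December has 31 days (174 left).
January has 31 days (143 left).
February has 28 days (115 left).
March has 31 days (84 left).
April has 30 days (54 left).
May has 31 days (23 left).
23 days into June → June 23, 2002.

June 23, 2002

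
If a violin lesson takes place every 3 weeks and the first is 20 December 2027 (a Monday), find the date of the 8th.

The 8th occurrence is 7 intervals after the first: 7 × 21 = 147 days after 20 December 2027.
December has 31 days — 11 days to the end of December leaves 136.
January has 31 days (105 left).
February has 29 days (76 left).
March has 31 days (45 left).
April has 30 days (15 left).
15 days into May → 15 May 2028.

15 May 2028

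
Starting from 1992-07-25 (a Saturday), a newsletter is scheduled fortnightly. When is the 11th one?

The 11th occurrence is 10 intervals after the first: 10 × 14 = 140 days after 1992-07-25.
July has 31 days — 6 days to the end of July leaves 134.
August has 31 days (103 left).
September has 30 days (73 left).
October has 31 days (42 left).
November has 30 days (12 left).
12 days into December → 1992-12-12.

1992-12-12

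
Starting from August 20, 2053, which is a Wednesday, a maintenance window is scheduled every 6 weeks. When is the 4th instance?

The 4th occurrence is 3 intervals after the first: 3 × 42 = 126 days after August 20, 2053.
August has 31 days — 11 days to the end of August leaves 115.
September has 30 days (85 left).
October has 31 days (54 left).
November has 30 days (24 left).
24 days into December → December 24, 2053.

December 24, 2053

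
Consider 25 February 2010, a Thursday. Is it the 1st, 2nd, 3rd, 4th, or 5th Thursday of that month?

Day 25 falls in week ⌈25/7⌉ of the month.
Days 1–7 hold the 1st Thursday, 8–14 the 2nd, 15–21 the 3rd, 22–28 the 4th, 29–31 the 5th.
25 is in the range for the 4th.

4th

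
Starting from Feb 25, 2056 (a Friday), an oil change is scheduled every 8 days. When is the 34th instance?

The 34th occurrence is 33 intervals after the first: 33 × 8 = 264 days after Feb 25, 2056.
Feb has 29 days — 4 days to the end of Feb leaves 260.
Mar has 31 days (229 left).
Apr has 30 days (199 left).
May has 31 days (168 left).
Jun has 30 days (138 left).
Jul has 31 days (107 left).
Aug has 31 days (76 left).
Sep has 30 days (46 left).
Oct has 31 days (15 left).
15 days into Nov → Nov 15, 2056.

Nov 15, 2056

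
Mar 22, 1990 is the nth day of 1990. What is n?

81

Days in months before Mar: 31 + 28 = 59.
Plus 22 days into Mar → day 81.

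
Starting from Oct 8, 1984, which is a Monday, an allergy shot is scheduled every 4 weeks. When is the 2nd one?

Nov 5, 1984

The 2nd occurrence is 1 interval after the first: 1 × 28 = 28 days after Oct 8, 1984.
Oct has 31 days — 23 days to the end of Oct leaves 5.
5 days into Nov → Nov 5, 1984.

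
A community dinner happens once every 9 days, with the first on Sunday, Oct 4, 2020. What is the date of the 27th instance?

May 26, 2021

The 27th occurrence is 26 intervals after the first: 26 × 9 = 234 days after Oct 4, 2020.
Oct has 31 days — 27 days to the end of Oct leaves 207.
Nov has 30 days (177 left).
Dec has 31 days (146 left).
Jan has 31 days (115 left).
Feb has 28 days (87 left).
Mar has 31 days (56 left).
Apr has 30 days (26 left).
26 days into May → May 26, 2021.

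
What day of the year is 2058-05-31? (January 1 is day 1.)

151

Days in months before May: 31 + 28 + 31 + 30 = 120.
Plus 31 days into May → day 151.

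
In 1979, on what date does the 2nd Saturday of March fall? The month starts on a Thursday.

March 10, 1979

March 1979 begins on a Thursday, so the first Saturday is March 3 (2 days later).
The 2nd Saturday is 1 weeks later: 3 + 7 = 10.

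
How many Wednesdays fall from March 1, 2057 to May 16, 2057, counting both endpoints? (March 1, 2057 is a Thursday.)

March 1, 2057 is a Thursday; the first Wednesday on or after it is March 7, 2057 (6 days later).
From March 7, 2057 to May 16, 2057: 24 + 30 + 16 = 70 days (rest of March, April, May).
70 ÷ 7 = 10 full weeks with remainder 0, so 10 more Wednesdays after the first → 11.

11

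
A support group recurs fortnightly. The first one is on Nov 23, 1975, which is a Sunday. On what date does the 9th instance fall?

Mar 14, 1976

The 9th occurrence is 8 intervals after the first: 8 × 14 = 112 days after Nov 23, 1975.
Nov has 30 days — 7 days to the end of Nov leaves 105.
Dec has 31 days (74 left).
Jan has 31 days (43 left).
Feb has 29 days (14 left).
14 days into Mar → Mar 14, 1976.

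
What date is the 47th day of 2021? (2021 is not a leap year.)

Jan has 31 days (47 − 31 = 16 remain).
16 into Feb → Feb 16.

Feb 16, 2021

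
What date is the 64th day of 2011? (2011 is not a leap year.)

January has 31 days (64 − 31 = 33 remain).
February has 28 days (33 − 28 = 5 remain).
5 into March → March 5.

2011-03-05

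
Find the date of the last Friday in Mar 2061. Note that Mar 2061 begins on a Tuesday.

Mar 25, 2061

Mar 2061 begins on a Tuesday, so the first Friday is Mar 4 (3 days later).
Mar 2061 has 31 days. Adding weeks: 4, 11, 18, 25 — the last one ≤ 31 is the 25th.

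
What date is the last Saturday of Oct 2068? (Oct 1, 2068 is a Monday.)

Oct 27, 2068

Oct 2068 begins on a Monday, so the first Saturday is Oct 6 (5 days later).
Oct 2068 has 31 days. Adding weeks: 6, 13, 20, 27 — the last one ≤ 31 is the 27th.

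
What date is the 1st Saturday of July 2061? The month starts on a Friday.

July 2061 begins on a Friday, so the first Saturday is July 2 (1 day later).

July 2, 2061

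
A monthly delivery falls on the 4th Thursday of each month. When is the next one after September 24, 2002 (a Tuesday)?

September 26, 2002

September 2002 starts on a Sunday; its first Thursday is the 5th, so the 4th Thursday is the 26th — September 26, 2002.
September 26, 2002 is after September 24, 2002, so that is the next one.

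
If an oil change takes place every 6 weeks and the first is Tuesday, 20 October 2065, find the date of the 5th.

The 5th occurrence is 4 intervals after the first: 4 × 42 = 168 days after 20 October 2065.
October has 31 days — 11 days to the end of October leaves 157.
November has 30 days (127 left).
December has 31 days (96 left).
January has 31 days (65 left).
February has 28 days (37 left).
March has 31 days (6 left).
6 days into April → 6 April 2066.

6 April 2066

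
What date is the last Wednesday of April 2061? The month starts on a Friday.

April 2061 begins on a Friday, so the first Wednesday is April 6 (5 days later).
April 2061 has 30 days. Adding weeks: 6, 13, 20, 27 — the last one ≤ 30 is the 27th.

27 April 2061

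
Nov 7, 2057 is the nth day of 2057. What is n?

311

Days in months before Nov: 31 + 28 + 31 + 30 + 31 + 30 + 31 + 31 + 30 + 31 = 304.
Plus 7 days into Nov → day 311.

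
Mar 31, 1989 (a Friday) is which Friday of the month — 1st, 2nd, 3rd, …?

Day 31 falls in week ⌈31/7⌉ of the month.
Days 1–7 hold the 1st Friday, 8–14 the 2nd, 15–21 the 3rd, 22–28 the 4th, 29–31 the 5th.
31 is in the range for the 5th.

5th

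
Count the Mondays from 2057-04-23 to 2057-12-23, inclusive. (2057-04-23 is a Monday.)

35

2057-04-23 is a Monday; the first Monday on or after it is 2057-04-23.
From 2057-04-23 to 2057-12-23: 7 + 31 + 30 + 31 + 31 + 30 + 31 + 30 + 23 = 244 days (rest of April, May, June, July, August, September, October, November, December).
244 ÷ 7 = 34 full weeks with remainder 6, so 34 more Mondays after the first → 35.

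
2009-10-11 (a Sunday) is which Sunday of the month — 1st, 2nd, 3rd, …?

2nd

Day 11 falls in week ⌈11/7⌉ of the month.
Days 1–7 hold the 1st Sunday, 8–14 the 2nd, 15–21 the 3rd, 22–28 the 4th, 29–31 the 5th.
11 is in the range for the 2nd.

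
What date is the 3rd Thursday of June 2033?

16 June 2033

June 2033 begins on a Wednesday, so the first Thursday is June 2 (1 day later).
The 3rd Thursday is 2 weeks later: 2 + 14 = 16.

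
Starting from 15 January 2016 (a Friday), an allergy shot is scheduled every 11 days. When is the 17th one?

9 July 2016

The 17th occurrence is 16 intervals after the first: 16 × 11 = 176 days after 15 January 2016.
January has 31 days — 16 days to the end of January leaves 160.
February has 29 days (131 left).
March has 31 days (100 left).
April has 30 days (70 left).
May has 31 days (39 left).
June has 30 days (9 left).
9 days into July → 9 July 2016.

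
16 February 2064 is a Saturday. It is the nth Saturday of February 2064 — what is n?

Day 16 falls in week ⌈16/7⌉ of the month.
Days 1–7 hold the 1st Saturday, 8–14 the 2nd, 15–21 the 3rd, 22–28 the 4th, 29–31 the 5th.
16 is in the range for the 3rd.

3rd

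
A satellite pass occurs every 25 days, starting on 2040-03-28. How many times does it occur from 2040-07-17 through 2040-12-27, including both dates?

6

Occurrences land 25·i days after 2040-03-28 for i = 0, 1, 2, …
2040-07-17 is 111 days after the start; 111 ÷ 25 = 4 remainder 11; since the remainder is 11, round up to i = 5. First occurrence in the window: #6 on 2040-07-31 (5×25 = 125 days in).
2040-12-27 is 274 days after the start; 274 ÷ 25 = 10 remainder 24. Last occurrence in the window: #11 on 2040-12-03.
Occurrences #6 through #11: 6 in total.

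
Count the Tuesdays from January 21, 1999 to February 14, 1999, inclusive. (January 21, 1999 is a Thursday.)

3

January 21, 1999 is a Thursday; the first Tuesday on or after it is January 26, 1999 (5 days later).
From January 26, 1999 to February 14, 1999: 5 + 14 = 19 days (rest of January, February).
19 ÷ 7 = 2 full weeks with remainder 5, so 2 more Tuesdays after the first → 3.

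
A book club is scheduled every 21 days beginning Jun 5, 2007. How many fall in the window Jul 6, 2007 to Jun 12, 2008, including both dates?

Occurrences land 21·i days after Jun 5, 2007 for i = 0, 1, 2, …
Jul 6, 2007 is 31 days after the start; 31 ÷ 21 = 1 remainder 10; since the remainder is 10, round up to i = 2. First occurrence in the window: #3 on Jul 17, 2007 (2×21 = 42 days in).
Jun 12, 2008 is 373 days after the start; 373 ÷ 21 = 17 remainder 16. Last occurrence in the window: #18 on May 27, 2008.
Occurrences #3 through #18: 16 in total.

16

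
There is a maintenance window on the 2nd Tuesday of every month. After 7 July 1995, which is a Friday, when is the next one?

July 1995 starts on a Saturday; its first Tuesday is the 4th, so the 2nd Tuesday is the 11th — 11 July 1995.
11 July 1995 is after 7 July 1995, so that is the next one.

11 July 1995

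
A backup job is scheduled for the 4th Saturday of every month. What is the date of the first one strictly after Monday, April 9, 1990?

April 1990 starts on a Sunday; its first Saturday is the 7th, so the 4th Saturday is the 28th — April 28, 1990.
April 28, 1990 is after April 9, 1990, so that is the next one.

April 28, 1990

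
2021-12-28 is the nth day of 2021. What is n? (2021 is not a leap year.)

362

Days in months before December: 31 + 28 + 31 + 30 + 31 + 30 + 31 + 31 + 30 + 31 + 30 = 334.
Plus 28 days into December → day 362.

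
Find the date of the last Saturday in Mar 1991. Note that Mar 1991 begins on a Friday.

Mar 1991 begins on a Friday, so the first Saturday is Mar 2 (1 day later).
Mar 1991 has 31 days. Adding weeks: 2, 9, 16, 23, 30 — the last one ≤ 31 is the 30th.

Mar 30, 1991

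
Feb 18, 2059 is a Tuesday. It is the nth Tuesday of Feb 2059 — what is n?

Day 18 falls in week ⌈18/7⌉ of the month.
Days 1–7 hold the 1st Tuesday, 8–14 the 2nd, 15–21 the 3rd, 22–28 the 4th, 29–31 the 5th.
18 is in the range for the 3rd.

3rd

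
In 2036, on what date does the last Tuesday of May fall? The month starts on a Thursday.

27 May 2036

May 2036 begins on a Thursday, so the first Tuesday is May 6 (5 days later).
May 2036 has 31 days. Adding weeks: 6, 13, 20, 27 — the last one ≤ 31 is the 27th.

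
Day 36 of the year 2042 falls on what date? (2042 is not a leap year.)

5 February 2042

January has 31 days (36 − 31 = 5 remain).
5 into February → February 5.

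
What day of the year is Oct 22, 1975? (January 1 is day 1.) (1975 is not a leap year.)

295

Days in months before Oct: 31 + 28 + 31 + 30 + 31 + 30 + 31 + 31 + 30 = 273.
Plus 22 days into Oct → day 295.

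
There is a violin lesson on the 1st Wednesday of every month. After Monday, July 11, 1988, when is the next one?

July 1988 starts on a Friday, so its 1st Wednesday is July 6, 1988 (5 days in).
That is not after July 11, 1988, so look at August 1988.
August 1988 starts on a Monday, so its 1st Wednesday is August 3, 1988 (2 days in).

August 3, 1988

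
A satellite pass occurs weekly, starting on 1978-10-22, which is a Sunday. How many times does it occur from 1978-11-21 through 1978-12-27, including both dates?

Occurrences land 7·i days after 1978-10-22 for i = 0, 1, 2, …
1978-11-21 is 30 days after the start; 30 ÷ 7 = 4 remainder 2; since the remainder is 2, round up to i = 5. First occurrence in the window: #6 on 1978-11-26 (5×7 = 35 days in).
1978-12-27 is 66 days after the start; 66 ÷ 7 = 9 remainder 3. Last occurrence in the window: #10 on 1978-12-24.
Occurrences #6 through #10: 5 in total.

5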